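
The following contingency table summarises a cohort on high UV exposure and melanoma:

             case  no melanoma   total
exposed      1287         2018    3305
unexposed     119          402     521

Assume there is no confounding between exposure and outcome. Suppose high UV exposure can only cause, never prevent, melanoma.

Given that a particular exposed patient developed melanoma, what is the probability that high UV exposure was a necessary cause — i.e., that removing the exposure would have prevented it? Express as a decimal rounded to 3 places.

p₁ = P(outcome | exposed) = 1287/3305 = 0.38941
p₀ = P(outcome | unexposed) = 119/521 = 0.22841
Under exogeneity and monotonicity, PN = (p₁ − p₀)/p₁.
PN = (0.38941 − 0.22841) / 0.38941 ≈ 0.4135

PN ≈ 0.413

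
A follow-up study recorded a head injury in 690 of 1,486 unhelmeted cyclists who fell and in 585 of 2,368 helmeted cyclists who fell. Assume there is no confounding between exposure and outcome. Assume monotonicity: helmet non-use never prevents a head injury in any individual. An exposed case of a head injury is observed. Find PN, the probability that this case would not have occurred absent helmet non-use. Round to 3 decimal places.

PN ≈ 0.468

p₁ = P(outcome | exposed) = 690/1486 = 0.46433
p₀ = P(outcome | unexposed) = 585/2368 = 0.24704
Under exogeneity and monotonicity, PN = (p₁ − p₀) / p₁.
PN = (0.46433 − 0.24704) / 0.46433 = 0.21729 / 0.46433 ≈ 0.4680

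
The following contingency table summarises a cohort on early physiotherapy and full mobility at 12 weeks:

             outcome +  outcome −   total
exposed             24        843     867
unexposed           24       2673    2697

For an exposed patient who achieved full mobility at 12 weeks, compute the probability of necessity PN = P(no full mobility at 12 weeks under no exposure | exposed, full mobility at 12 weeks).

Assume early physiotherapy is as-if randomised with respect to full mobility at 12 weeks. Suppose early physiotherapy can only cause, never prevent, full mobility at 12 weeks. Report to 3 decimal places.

p₁ = P(outcome | exposed) = 24/867 = 0.027682
p₀ = P(outcome | unexposed) = 24/2697 = 0.0088988
Under exogeneity and monotonicity, PN = (p₁ − p₀)/p₁.
PN = (0.027682 − 0.0088988) / 0.027682 ≈ 0.6785

PN ≈ 0.679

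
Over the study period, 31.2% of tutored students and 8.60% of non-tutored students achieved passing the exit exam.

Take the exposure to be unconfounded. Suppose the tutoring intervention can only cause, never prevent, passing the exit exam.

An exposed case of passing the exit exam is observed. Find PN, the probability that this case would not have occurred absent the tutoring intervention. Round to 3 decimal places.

PN ≈ 0.724

p₁ = 0.312, p₀ = 0.086.
Under exogeneity and monotonicity, PN = (p₁ − p₀) / p₁.
PN = (0.312 − 0.086) / 0.312 = 0.226 / 0.312 ≈ 0.7244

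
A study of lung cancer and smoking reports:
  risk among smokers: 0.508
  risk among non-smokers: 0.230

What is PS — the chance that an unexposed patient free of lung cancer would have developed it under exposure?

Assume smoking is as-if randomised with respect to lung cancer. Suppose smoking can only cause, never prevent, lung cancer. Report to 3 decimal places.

Let p₁ = 0.508, p₀ = 0.23.
Under exogeneity and monotonicity, PS = (p₁ − p₀) / (1 − p₀).
PS = (0.508 − 0.23) / (1 − 0.23) = 0.278 / 0.77 ≈ 0.3610

PS ≈ 0.361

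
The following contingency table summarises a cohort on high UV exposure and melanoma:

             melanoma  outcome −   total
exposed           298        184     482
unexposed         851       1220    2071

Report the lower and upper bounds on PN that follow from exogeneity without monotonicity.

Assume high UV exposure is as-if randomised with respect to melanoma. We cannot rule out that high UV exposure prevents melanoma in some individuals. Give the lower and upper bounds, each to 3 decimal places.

0.335 ≤ PN ≤ 0.953

p₁ = P(outcome | exposed) = 298/482 = 0.61826
p₀ = P(outcome | unexposed) = 851/2071 = 0.41091
Under exogeneity alone the bounds on PN are max{0,(p₁−p₀)/p₁} ≤ PN ≤ min{1,(1−p₀)/p₁}.
  lower = (p₁ − p₀)/p₁ = 0.20734 / 0.61826 ≈ 0.3354
  upper = min{1, (1 − p₀)/p₁} = 0.58909 / 0.61826 ≈ 0.9528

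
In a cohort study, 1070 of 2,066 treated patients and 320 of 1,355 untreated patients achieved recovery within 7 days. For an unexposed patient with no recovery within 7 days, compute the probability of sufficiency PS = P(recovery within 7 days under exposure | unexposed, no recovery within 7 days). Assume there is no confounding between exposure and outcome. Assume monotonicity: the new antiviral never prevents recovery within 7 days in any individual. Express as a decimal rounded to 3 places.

p₁ = P(outcome | exposed) = 1070/2066 = 0.51791
p₀ = P(outcome | unexposed) = 320/1355 = 0.23616
Under exogeneity and monotonicity, PS = (p₁ − p₀) / (1 − p₀).
PS = (0.51791 − 0.23616) / (1 − 0.23616) = 0.28175 / 0.76384 ≈ 0.3689

PS ≈ 0.369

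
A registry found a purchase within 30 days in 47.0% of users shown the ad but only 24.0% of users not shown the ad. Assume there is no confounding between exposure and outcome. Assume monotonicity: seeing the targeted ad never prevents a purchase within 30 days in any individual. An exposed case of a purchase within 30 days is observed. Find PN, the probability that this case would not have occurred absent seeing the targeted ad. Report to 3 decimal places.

p₁ = 0.47, p₀ = 0.24.
Under exogeneity and monotonicity, PN = (p₁ − p₀) / p₁.
PN = (0.47 − 0.24) / 0.47 = 0.23 / 0.47 ≈ 0.4894

PN ≈ 0.489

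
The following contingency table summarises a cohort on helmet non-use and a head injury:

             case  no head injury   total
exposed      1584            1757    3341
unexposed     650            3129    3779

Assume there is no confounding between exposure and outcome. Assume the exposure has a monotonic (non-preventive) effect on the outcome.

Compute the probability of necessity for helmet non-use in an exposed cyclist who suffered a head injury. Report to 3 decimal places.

PN ≈ 0.637

p₁ = P(outcome | exposed) = 1584/3341 = 0.47411
p₀ = P(outcome | unexposed) = 650/3779 = 0.172
Under exogeneity and monotonicity, PN = (p₁ − p₀) / p₁.
PN = (0.47411 − 0.172) / 0.47411 = 0.30211 / 0.47411 ≈ 0.6372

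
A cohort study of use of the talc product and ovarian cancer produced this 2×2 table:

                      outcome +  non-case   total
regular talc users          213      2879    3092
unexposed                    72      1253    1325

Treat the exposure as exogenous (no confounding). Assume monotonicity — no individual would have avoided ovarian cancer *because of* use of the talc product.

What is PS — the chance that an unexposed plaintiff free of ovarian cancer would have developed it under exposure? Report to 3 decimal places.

PS ≈ 0.015

p₁ = P(outcome | exposed) = 213/3092 = 0.068887
p₀ = P(outcome | unexposed) = 72/1325 = 0.05434
Under exogeneity and monotonicity, PS = (p₁ − p₀)/(1 − p₀).
PS = (0.068887 − 0.05434) / 0.94566 ≈ 0.0154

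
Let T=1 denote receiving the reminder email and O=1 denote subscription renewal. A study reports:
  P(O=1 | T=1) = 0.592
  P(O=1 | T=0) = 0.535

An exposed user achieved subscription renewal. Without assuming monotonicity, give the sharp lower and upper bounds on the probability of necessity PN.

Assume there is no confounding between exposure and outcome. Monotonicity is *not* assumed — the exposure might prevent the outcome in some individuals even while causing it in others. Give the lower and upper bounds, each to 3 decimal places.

0.096 ≤ PN ≤ 0.785

Let p₁ = 0.592, p₀ = 0.535.
Under exogeneity alone the bounds on PN are max{0,(p₁−p₀)/p₁} ≤ PN ≤ min{1,(1−p₀)/p₁}.
  lower = (p₁ − p₀)/p₁ = 0.057 / 0.592 ≈ 0.0963
  upper = min{1, (1 − p₀)/p₁} = 0.465 / 0.592 ≈ 0.7855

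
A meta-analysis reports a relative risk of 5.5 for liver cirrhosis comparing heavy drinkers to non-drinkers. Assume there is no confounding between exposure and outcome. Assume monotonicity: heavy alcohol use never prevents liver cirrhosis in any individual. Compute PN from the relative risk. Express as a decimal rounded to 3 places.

Under exogeneity and monotonicity, PN = (RR − 1) / RR = 1 − 1/RR.
PN = (5.5 − 1) / 5.5 = 4.5 / 5.5 ≈ 0.8182

PN ≈ 0.818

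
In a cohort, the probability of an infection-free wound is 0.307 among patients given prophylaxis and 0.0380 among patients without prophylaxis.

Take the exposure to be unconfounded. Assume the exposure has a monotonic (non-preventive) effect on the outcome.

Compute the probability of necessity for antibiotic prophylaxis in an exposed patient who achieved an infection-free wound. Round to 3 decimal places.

Let p₁ = 0.307, p₀ = 0.038.
Under exogeneity and monotonicity, PN = (p₁ − p₀) / p₁.
PN = (0.307 − 0.038) / 0.307 = 0.269 / 0.307 ≈ 0.8762

PN ≈ 0.876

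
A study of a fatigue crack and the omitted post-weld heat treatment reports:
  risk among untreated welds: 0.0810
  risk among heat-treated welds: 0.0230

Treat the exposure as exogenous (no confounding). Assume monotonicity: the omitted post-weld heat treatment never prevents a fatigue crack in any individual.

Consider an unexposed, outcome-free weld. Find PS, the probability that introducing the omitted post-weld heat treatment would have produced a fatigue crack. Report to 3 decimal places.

Let p₁ = 0.081, p₀ = 0.023.
Under exogeneity and monotonicity, PS = (p₁ − p₀) / (1 − p₀).
PS = (0.081 − 0.023) / (1 − 0.023) = 0.058 / 0.977 ≈ 0.0594

PS ≈ 0.059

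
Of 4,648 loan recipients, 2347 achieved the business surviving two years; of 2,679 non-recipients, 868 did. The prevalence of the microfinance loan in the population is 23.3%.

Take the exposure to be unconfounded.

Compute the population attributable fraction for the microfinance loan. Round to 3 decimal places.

PAF ≈ 0.115

p₁ = P(outcome | exposed) = 2347/4648 = 0.50495
p₀ = P(outcome | unexposed) = 868/2679 = 0.324
Overall risk P(Y=1) = π·p₁ + (1−π)·p₀ = 0.233×0.50495 + 0.767×0.324 = 0.36616.
Under exogeneity, PAF = [P(Y=1) − p₀] / P(Y=1).
PAF = (0.36616 − 0.324) / 0.36616 ≈ 0.1151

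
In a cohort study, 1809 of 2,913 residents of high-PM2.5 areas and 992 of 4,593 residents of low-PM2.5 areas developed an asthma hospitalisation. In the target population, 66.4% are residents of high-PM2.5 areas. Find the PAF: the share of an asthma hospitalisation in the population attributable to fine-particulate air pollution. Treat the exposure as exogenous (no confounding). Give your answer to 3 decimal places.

p₁ = P(outcome | exposed) = 1809/2913 = 0.62101
p₀ = P(outcome | unexposed) = 992/4593 = 0.21598
Overall risk P(Y=1) = π·p₁ + (1−π)·p₀ = 0.664×0.62101 + 0.336×0.21598 = 0.48492.
Under exogeneity, PAF = [P(Y=1) − p₀] / P(Y=1).
PAF = (0.48492 − 0.21598) / 0.48492 ≈ 0.5546

PAF ≈ 0.555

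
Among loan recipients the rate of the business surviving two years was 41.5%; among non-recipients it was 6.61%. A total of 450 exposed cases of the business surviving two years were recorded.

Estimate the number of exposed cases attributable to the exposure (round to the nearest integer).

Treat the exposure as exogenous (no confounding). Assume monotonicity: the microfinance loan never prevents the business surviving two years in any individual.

p₁ = 0.415, p₀ = 0.0661.
PN = (p₁ − p₀)/p₁ = (0.415 − 0.0661) / 0.415 ≈ 0.84072.
Attributable cases ≈ PN × (exposed cases) = 0.84072 × 450 ≈ 378.33.

about 378 cases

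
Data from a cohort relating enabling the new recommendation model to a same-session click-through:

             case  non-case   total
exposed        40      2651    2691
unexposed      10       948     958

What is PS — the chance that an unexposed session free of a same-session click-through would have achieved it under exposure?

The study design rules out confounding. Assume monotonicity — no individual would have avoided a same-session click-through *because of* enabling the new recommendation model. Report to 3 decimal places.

PS ≈ 0.004

p₁ = P(outcome | exposed) = 40/2691 = 0.014864
p₀ = P(outcome | unexposed) = 10/958 = 0.010438
Under exogeneity and monotonicity, PS = (p₁ − p₀) / (1 − p₀).
PS = (0.014864 − 0.010438) / (1 − 0.010438) = 0.0044259 / 0.98956 ≈ 0.0045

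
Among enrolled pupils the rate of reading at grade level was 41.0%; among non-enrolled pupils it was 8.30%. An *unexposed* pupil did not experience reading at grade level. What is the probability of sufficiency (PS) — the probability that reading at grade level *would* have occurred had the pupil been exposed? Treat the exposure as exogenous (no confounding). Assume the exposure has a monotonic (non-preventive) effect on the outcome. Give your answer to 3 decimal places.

p₁ = 0.41, p₀ = 0.083.
Under exogeneity and monotonicity, PS = (p₁ − p₀) / (1 − p₀).
PS = (0.41 − 0.083) / (1 − 0.083) = 0.327 / 0.917 ≈ 0.3566

PS ≈ 0.357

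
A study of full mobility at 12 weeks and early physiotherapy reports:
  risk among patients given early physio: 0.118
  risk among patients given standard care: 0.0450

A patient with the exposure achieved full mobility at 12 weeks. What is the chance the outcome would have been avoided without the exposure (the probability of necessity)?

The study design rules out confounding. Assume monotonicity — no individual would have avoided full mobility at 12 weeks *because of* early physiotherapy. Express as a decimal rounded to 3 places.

PN ≈ 0.619

Let p₁ = 0.118, p₀ = 0.045.
Under exogeneity and monotonicity, PN = (p₁ − p₀) / p₁.
PN = (0.118 − 0.045) / 0.118 = 0.073 / 0.118 ≈ 0.6186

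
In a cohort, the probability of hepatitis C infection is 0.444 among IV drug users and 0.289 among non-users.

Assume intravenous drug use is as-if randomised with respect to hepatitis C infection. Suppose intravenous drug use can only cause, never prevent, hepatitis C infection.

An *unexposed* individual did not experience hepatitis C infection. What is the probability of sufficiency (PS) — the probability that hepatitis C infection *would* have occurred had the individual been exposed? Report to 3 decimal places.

PS ≈ 0.218

Let p₁ = 0.444, p₀ = 0.289.
Under exogeneity and monotonicity, PS = (p₁ − p₀) / (1 − p₀).
PS = (0.444 − 0.289) / (1 − 0.289) = 0.155 / 0.711 ≈ 0.2180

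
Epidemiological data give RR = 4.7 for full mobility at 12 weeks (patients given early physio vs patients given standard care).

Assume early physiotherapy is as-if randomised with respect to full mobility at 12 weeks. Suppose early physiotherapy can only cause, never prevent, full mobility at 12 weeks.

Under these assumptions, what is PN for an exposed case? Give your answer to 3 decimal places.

Under exogeneity and monotonicity, PN = (RR − 1) / RR = 1 − 1/RR.
PN = (4.7 − 1) / 4.7 = 3.7 / 4.7 ≈ 0.7872

PN ≈ 0.787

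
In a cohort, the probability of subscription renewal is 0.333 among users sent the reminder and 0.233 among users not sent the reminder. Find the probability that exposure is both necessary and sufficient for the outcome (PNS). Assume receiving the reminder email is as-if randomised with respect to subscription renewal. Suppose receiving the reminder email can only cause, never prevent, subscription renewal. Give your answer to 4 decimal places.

Let p₁ = 0.333, p₀ = 0.233.
Under exogeneity and monotonicity, PNS = p₁ − p₀.
PNS = 0.333 − 0.233 = 0.1

PNS ≈ 0.1000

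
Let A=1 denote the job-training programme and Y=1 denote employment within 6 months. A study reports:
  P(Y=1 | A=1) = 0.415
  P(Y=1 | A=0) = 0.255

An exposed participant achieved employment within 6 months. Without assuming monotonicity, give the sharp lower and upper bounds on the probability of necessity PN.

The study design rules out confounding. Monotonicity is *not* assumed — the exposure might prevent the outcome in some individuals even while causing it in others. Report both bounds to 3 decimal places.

0.386 ≤ PN ≤ 1.000

Let p₁ = 0.415, p₀ = 0.255.
Under exogeneity alone the bounds on PN are max{0,(p₁−p₀)/p₁} ≤ PN ≤ min{1,(1−p₀)/p₁}.
  lower = (p₁ − p₀)/p₁ = 0.16 / 0.415 ≈ 0.3855
  upper = min{1, (1 − p₀)/p₁} = 0.745 / 0.415 ≈ 1.7952 → capped at 1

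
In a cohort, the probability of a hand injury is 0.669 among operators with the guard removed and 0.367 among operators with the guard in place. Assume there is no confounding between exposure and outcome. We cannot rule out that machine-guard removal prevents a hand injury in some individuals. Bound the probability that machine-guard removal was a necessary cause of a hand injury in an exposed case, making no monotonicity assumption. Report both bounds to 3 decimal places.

Let p₁ = 0.669, p₀ = 0.367.
Under exogeneity alone the bounds on PN are max{0,(p₁−p₀)/p₁} ≤ PN ≤ min{1,(1−p₀)/p₁}.
  lower = (p₁ − p₀)/p₁ = 0.302 / 0.669 ≈ 0.4514
  upper = min{1, (1 − p₀)/p₁} = 0.633 / 0.669 ≈ 0.9462

0.451 ≤ PN ≤ 0.946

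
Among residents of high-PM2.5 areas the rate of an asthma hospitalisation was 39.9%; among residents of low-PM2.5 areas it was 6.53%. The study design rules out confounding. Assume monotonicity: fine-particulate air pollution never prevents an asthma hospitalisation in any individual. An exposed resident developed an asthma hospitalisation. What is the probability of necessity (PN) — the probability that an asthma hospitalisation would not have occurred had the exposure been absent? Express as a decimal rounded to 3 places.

p₁ = 0.399, p₀ = 0.0653.
Under exogeneity and monotonicity, PN = (p₁ − p₀) / p₁.
PN = (0.399 − 0.0653) / 0.399 = 0.3337 / 0.399 ≈ 0.8363

PN ≈ 0.836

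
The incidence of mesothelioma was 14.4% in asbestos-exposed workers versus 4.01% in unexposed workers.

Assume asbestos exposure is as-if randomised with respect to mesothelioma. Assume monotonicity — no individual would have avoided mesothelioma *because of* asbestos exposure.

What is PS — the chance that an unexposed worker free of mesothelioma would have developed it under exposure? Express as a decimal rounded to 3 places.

PS ≈ 0.108

p₁ = 0.144, p₀ = 0.0401.
Under exogeneity and monotonicity, PS = (p₁ − p₀) / (1 − p₀).
PS = (0.144 − 0.0401) / (1 − 0.0401) = 0.1039 / 0.9599 ≈ 0.1082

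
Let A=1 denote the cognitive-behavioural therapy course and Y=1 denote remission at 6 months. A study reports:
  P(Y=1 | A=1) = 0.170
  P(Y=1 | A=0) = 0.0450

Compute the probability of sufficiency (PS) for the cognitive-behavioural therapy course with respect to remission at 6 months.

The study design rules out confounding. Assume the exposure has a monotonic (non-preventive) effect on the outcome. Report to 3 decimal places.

PS ≈ 0.131

Let p₁ = 0.17, p₀ = 0.045.
Under exogeneity and monotonicity, PS = (p₁ − p₀) / (1 − p₀).
PS = (0.17 − 0.045) / (1 − 0.045) = 0.125 / 0.955 ≈ 0.1309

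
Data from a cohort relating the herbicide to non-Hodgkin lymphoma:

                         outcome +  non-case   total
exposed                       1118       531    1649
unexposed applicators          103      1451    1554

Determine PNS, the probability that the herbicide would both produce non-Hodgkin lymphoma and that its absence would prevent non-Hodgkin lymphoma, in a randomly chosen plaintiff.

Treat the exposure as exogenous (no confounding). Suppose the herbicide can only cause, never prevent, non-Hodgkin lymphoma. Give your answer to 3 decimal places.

PNS ≈ 0.612

p₁ = P(outcome | exposed) = 1118/1649 = 0.67799
p₀ = P(outcome | unexposed) = 103/1554 = 0.066281
Under exogeneity and monotonicity, PNS = p₁ − p₀.
PNS = 0.67799 − 0.066281 = 0.61171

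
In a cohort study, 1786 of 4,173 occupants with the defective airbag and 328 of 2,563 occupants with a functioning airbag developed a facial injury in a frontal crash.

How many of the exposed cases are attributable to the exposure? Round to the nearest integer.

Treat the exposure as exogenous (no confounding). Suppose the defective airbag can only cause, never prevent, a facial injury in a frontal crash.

about 1252 cases

p₁ = P(outcome | exposed) = 1786/4173 = 0.42799
p₀ = P(outcome | unexposed) = 328/2563 = 0.12798
PN = (p₁ − p₀)/p₁ = (0.42799 − 0.12798) / 0.42799 ≈ 0.70099.
Attributable cases ≈ PN × (exposed cases) = 0.70099 × 1786 ≈ 1251.96.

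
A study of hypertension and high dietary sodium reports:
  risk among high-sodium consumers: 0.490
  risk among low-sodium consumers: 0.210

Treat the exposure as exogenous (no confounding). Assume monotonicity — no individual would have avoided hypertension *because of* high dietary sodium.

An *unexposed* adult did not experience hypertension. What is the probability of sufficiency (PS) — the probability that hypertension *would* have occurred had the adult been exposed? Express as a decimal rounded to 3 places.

PS ≈ 0.354

Let p₁ = 0.49, p₀ = 0.21.
Under exogeneity and monotonicity, PS = (p₁ − p₀) / (1 − p₀).
PS = (0.49 − 0.21) / (1 − 0.21) = 0.28 / 0.79 ≈ 0.3544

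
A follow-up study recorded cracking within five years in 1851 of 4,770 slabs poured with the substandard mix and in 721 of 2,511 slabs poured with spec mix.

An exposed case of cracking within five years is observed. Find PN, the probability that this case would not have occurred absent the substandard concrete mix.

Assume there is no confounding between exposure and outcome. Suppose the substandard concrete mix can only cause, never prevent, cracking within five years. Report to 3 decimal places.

p₁ = P(outcome | exposed) = 1851/4770 = 0.38805
p₀ = P(outcome | unexposed) = 721/2511 = 0.28714
Under exogeneity and monotonicity, PN = (p₁ − p₀) / p₁.
PN = (0.38805 − 0.28714) / 0.38805 = 0.10091 / 0.38805 ≈ 0.2601

PN ≈ 0.260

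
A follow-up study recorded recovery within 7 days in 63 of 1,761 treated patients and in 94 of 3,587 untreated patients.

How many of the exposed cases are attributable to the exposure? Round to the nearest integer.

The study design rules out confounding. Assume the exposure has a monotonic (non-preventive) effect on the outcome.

p₁ = P(outcome | exposed) = 63/1761 = 0.035775
p₀ = P(outcome | unexposed) = 94/3587 = 0.026206
PN = (p₁ − p₀)/p₁ = (0.035775 − 0.026206) / 0.035775 ≈ 0.26749.
Attributable cases ≈ PN × (exposed cases) = 0.26749 × 63 ≈ 16.85.

about 17 cases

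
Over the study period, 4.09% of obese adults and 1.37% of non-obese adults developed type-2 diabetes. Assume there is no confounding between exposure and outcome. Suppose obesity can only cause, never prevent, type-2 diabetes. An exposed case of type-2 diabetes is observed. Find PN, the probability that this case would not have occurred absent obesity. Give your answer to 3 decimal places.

p₁ = 0.0409, p₀ = 0.0137.
Under exogeneity and monotonicity, PN = (p₁ − p₀) / p₁.
PN = (0.0409 − 0.0137) / 0.0409 = 0.0272 / 0.0409 ≈ 0.6650

PN ≈ 0.665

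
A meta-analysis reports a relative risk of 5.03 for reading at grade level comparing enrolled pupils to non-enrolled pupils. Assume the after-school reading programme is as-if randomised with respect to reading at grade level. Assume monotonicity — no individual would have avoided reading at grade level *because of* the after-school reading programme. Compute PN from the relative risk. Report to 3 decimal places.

PN ≈ 0.801

Under exogeneity and monotonicity, PN = (RR − 1) / RR = 1 − 1/RR.
PN = (5.03 − 1) / 5.03 = 4.03 / 5.03 ≈ 0.8012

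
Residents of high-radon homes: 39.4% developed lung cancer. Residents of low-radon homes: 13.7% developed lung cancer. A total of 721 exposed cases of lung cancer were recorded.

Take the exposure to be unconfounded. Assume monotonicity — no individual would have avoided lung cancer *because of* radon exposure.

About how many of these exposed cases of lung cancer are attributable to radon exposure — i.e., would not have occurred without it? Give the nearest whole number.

about 470 cases

p₁ = 0.394, p₀ = 0.137.
PN = (p₁ − p₀)/p₁ = (0.394 − 0.137) / 0.394 ≈ 0.65228.
Attributable cases ≈ PN × (exposed cases) = 0.65228 × 721 ≈ 470.30.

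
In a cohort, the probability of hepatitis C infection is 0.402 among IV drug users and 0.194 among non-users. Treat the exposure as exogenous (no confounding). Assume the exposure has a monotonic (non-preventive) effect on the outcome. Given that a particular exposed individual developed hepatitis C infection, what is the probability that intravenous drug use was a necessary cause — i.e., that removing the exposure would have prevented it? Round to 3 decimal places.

Let p₁ = 0.402, p₀ = 0.194.
Under exogeneity and monotonicity, PN = (p₁ − p₀) / p₁.
PN = (0.402 − 0.194) / 0.402 = 0.208 / 0.402 ≈ 0.5174

PN ≈ 0.517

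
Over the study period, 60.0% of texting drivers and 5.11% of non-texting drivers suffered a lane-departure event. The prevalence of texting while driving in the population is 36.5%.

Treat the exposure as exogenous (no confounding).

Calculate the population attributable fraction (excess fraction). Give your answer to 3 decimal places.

PAF ≈ 0.797

p₁ = 0.6, p₀ = 0.0511.
Overall risk P(Y=1) = π·p₁ + (1−π)·p₀ = 0.365×0.6 + 0.635×0.0511 = 0.25145.
Under exogeneity, PAF = [P(Y=1) − p₀] / P(Y=1).
PAF = (0.25145 − 0.0511) / 0.25145 ≈ 0.7968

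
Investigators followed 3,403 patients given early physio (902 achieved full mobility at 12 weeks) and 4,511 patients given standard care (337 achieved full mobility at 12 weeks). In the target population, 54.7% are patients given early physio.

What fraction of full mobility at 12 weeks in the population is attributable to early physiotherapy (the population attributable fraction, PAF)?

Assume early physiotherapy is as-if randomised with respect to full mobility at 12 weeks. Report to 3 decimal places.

p₁ = P(outcome | exposed) = 902/3403 = 0.26506
p₀ = P(outcome | unexposed) = 337/4511 = 0.074706
Overall risk P(Y=1) = π·p₁ + (1−π)·p₀ = 0.547×0.26506 + 0.453×0.074706 = 0.17883.
Under exogeneity, PAF = [P(Y=1) − p₀] / P(Y=1).
PAF = (0.17883 − 0.074706) / 0.17883 ≈ 0.5822

PAF ≈ 0.582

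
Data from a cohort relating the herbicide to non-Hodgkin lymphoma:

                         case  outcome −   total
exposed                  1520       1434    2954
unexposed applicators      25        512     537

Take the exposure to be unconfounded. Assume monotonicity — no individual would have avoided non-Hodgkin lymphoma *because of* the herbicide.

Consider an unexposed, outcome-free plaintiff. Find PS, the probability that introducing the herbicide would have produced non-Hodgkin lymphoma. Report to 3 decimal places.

p₁ = P(outcome | exposed) = 1520/2954 = 0.51456
p₀ = P(outcome | unexposed) = 25/537 = 0.046555
Under exogeneity and monotonicity, PS = (p₁ − p₀) / (1 − p₀).
PS = (0.51456 − 0.046555) / (1 − 0.046555) = 0.468 / 0.95345 ≈ 0.4909

PS ≈ 0.491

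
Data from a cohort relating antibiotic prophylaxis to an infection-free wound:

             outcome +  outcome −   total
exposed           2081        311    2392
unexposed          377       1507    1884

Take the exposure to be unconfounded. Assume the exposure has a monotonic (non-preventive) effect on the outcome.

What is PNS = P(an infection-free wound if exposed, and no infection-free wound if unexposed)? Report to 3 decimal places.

p₁ = P(outcome | exposed) = 2081/2392 = 0.86998
p₀ = P(outcome | unexposed) = 377/1884 = 0.20011
Under exogeneity and monotonicity, PNS = p₁ − p₀.
PNS = 0.86998 − 0.20011 = 0.66988

PNS ≈ 0.670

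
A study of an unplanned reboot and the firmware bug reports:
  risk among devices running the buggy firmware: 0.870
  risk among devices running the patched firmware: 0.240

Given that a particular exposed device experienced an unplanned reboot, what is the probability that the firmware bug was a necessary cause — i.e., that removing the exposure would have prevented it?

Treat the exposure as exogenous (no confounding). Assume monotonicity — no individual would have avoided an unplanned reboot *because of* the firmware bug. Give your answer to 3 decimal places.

Let p₁ = 0.87, p₀ = 0.24.
Under exogeneity and monotonicity, PN = (p₁ − p₀) / p₁.
PN = (0.87 − 0.24) / 0.87 = 0.63 / 0.87 ≈ 0.7241

PN ≈ 0.724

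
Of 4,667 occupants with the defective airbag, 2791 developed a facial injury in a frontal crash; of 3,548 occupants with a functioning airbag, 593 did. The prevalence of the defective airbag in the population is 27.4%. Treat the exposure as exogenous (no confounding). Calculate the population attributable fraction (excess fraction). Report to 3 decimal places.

p₁ = P(outcome | exposed) = 2791/4667 = 0.59803
p₀ = P(outcome | unexposed) = 593/3548 = 0.16714
Overall risk P(Y=1) = π·p₁ + (1−π)·p₀ = 0.274×0.59803 + 0.726×0.16714 = 0.2852.
Under exogeneity, PAF = [P(Y=1) − p₀] / P(Y=1).
PAF = (0.2852 − 0.16714) / 0.2852 ≈ 0.4140

PAF ≈ 0.414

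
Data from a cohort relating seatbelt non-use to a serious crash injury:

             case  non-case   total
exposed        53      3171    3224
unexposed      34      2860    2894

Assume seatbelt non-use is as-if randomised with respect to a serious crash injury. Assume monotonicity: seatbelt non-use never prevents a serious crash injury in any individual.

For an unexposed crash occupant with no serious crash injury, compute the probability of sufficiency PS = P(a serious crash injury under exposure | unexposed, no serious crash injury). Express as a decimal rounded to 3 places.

PS ≈ 0.005

p₁ = P(outcome | exposed) = 53/3224 = 0.016439
p₀ = P(outcome | unexposed) = 34/2894 = 0.011748
Under exogeneity and monotonicity, PS = (p₁ − p₀) / (1 − p₀).
PS = (0.016439 − 0.011748) / (1 − 0.011748) = 0.0046908 / 0.98825 ≈ 0.0047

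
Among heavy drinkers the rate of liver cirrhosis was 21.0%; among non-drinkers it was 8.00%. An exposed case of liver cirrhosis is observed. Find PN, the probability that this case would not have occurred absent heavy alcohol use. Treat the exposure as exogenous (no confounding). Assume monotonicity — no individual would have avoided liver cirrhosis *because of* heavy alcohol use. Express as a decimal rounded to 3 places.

PN ≈ 0.619

p₁ = 0.21, p₀ = 0.08.
Under exogeneity and monotonicity, PN = (p₁ − p₀) / p₁.
PN = (0.21 − 0.08) / 0.21 = 0.13 / 0.21 ≈ 0.6190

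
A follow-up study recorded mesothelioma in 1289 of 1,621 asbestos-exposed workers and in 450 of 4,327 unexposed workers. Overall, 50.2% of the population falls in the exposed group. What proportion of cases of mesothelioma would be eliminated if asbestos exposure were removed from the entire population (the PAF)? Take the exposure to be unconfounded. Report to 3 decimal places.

PAF ≈ 0.769

p₁ = P(outcome | exposed) = 1289/1621 = 0.79519
p₀ = P(outcome | unexposed) = 450/4327 = 0.104
Overall risk P(Y=1) = π·p₁ + (1−π)·p₀ = 0.502×0.79519 + 0.498×0.104 = 0.45098.
Under exogeneity, PAF = [P(Y=1) − p₀] / P(Y=1).
PAF = (0.45098 − 0.104) / 0.45098 ≈ 0.7694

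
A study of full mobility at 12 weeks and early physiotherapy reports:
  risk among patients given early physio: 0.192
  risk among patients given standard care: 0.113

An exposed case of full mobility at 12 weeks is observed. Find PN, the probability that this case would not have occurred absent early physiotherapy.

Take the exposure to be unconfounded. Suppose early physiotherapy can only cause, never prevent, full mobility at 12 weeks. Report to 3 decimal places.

Let p₁ = 0.192, p₀ = 0.113.
Under exogeneity and monotonicity, PN = (p₁ − p₀) / p₁.
PN = (0.192 − 0.113) / 0.192 = 0.079 / 0.192 ≈ 0.4115

PN ≈ 0.411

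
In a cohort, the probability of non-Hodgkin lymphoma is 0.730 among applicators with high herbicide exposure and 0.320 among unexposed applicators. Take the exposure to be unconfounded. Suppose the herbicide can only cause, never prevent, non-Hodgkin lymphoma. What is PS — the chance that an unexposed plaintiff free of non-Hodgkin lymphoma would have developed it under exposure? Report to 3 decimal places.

Let p₁ = 0.73, p₀ = 0.32.
Under exogeneity and monotonicity, PS = (p₁ − p₀) / (1 − p₀).
PS = (0.73 − 0.32) / (1 − 0.32) = 0.41 / 0.68 ≈ 0.6029

PS ≈ 0.603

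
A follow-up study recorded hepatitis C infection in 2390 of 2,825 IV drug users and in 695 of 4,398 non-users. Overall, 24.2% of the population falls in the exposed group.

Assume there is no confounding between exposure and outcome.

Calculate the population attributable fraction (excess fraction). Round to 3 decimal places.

p₁ = P(outcome | exposed) = 2390/2825 = 0.84602
p₀ = P(outcome | unexposed) = 695/4398 = 0.15803
Overall risk P(Y=1) = π·p₁ + (1−π)·p₀ = 0.242×0.84602 + 0.758×0.15803 = 0.32452.
Under exogeneity, PAF = [P(Y=1) − p₀] / P(Y=1).
PAF = (0.32452 − 0.15803) / 0.32452 ≈ 0.5130

PAF ≈ 0.513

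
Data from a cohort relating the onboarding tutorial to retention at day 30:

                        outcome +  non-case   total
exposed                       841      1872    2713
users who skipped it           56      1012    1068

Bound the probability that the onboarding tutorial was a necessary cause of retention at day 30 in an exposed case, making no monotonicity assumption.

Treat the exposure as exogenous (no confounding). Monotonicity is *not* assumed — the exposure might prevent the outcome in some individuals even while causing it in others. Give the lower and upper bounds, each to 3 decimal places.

0.831 ≤ PN ≤ 1.000

p₁ = P(outcome | exposed) = 841/2713 = 0.30999
p₀ = P(outcome | unexposed) = 56/1068 = 0.052434
Under exogeneity alone the bounds on PN are max{0,(p₁−p₀)/p₁} ≤ PN ≤ min{1,(1−p₀)/p₁}.
  lower = (p₁ − p₀)/p₁ = 0.25755 / 0.30999 ≈ 0.8309
  upper = min{1, (1 − p₀)/p₁} = 0.94757 / 0.30999 ≈ 3.0568 → capped at 1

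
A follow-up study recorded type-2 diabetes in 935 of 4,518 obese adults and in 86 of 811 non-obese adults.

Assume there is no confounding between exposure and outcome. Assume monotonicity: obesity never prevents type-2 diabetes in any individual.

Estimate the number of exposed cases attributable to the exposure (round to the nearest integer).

p₁ = P(outcome | exposed) = 935/4518 = 0.20695
p₀ = P(outcome | unexposed) = 86/811 = 0.10604
PN = (p₁ − p₀)/p₁ = (0.20695 − 0.10604) / 0.20695 ≈ 0.48760.
Attributable cases ≈ PN × (exposed cases) = 0.48760 × 935 ≈ 455.90.

about 456 cases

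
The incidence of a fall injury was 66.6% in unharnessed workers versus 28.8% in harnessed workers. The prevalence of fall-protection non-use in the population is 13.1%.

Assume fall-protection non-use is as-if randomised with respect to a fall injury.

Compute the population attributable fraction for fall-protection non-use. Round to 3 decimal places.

p₁ = 0.666, p₀ = 0.288.
Overall risk P(Y=1) = π·p₁ + (1−π)·p₀ = 0.131×0.666 + 0.869×0.288 = 0.33752.
Under exogeneity, PAF = [P(Y=1) − p₀] / P(Y=1).
PAF = (0.33752 − 0.288) / 0.33752 ≈ 0.1467

PAF ≈ 0.147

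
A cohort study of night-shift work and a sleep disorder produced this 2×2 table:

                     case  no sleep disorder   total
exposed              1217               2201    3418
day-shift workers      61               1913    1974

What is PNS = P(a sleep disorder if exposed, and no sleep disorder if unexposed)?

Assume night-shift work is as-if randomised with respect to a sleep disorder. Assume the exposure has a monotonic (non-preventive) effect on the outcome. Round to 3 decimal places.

PNS ≈ 0.325

p₁ = P(outcome | exposed) = 1217/3418 = 0.35606
p₀ = P(outcome | unexposed) = 61/1974 = 0.030902
Under exogeneity and monotonicity, PNS = p₁ − p₀.
PNS = 0.35606 − 0.030902 = 0.32515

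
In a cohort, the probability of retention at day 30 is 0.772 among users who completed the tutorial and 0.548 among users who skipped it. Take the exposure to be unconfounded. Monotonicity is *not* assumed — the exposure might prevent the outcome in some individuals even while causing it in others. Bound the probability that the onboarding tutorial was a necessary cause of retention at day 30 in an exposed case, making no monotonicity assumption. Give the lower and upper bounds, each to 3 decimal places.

0.290 ≤ PN ≤ 0.585

Let p₁ = 0.772, p₀ = 0.548.
Under exogeneity alone the bounds on PN are max{0,(p₁−p₀)/p₁} ≤ PN ≤ min{1,(1−p₀)/p₁}.
  lower = (p₁ − p₀)/p₁ = 0.224 / 0.772 ≈ 0.2902
  upper = min{1, (1 − p₀)/p₁} = 0.452 / 0.772 ≈ 0.5855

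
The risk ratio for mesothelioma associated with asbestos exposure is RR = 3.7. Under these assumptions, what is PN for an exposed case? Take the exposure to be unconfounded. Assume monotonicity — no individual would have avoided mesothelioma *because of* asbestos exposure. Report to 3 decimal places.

Under exogeneity and monotonicity, PN = (RR − 1) / RR = 1 − 1/RR.
PN = (3.7 − 1) / 3.7 = 2.7 / 3.7 ≈ 0.7297

PN ≈ 0.730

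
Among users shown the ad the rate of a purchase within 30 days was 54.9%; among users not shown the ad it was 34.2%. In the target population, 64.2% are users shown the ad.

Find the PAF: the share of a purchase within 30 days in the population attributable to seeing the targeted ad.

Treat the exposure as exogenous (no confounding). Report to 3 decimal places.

p₁ = 0.549, p₀ = 0.342.
Overall risk P(Y=1) = π·p₁ + (1−π)·p₀ = 0.642×0.549 + 0.358×0.342 = 0.47489.
Under exogeneity, PAF = [P(Y=1) − p₀] / P(Y=1).
PAF = (0.47489 − 0.342) / 0.47489 ≈ 0.2798

PAF ≈ 0.280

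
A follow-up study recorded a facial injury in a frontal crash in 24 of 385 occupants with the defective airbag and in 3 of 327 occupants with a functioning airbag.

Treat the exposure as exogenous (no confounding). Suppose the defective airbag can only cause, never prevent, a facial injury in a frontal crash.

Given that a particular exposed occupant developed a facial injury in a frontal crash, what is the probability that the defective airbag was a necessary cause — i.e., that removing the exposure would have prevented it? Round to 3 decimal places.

PN ≈ 0.853

p₁ = P(outcome | exposed) = 24/385 = 0.062338
p₀ = P(outcome | unexposed) = 3/327 = 0.0091743
Under exogeneity and monotonicity, PN = (p₁ − p₀) / p₁.
PN = (0.062338 − 0.0091743) / 0.062338 = 0.053163 / 0.062338 ≈ 0.8528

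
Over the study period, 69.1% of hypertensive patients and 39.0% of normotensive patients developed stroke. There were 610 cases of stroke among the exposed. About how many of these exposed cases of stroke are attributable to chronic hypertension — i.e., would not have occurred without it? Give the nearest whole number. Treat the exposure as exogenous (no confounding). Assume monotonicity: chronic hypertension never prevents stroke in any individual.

p₁ = 0.691, p₀ = 0.39.
PN = (p₁ − p₀)/p₁ = (0.691 − 0.39) / 0.691 ≈ 0.43560.
Attributable cases ≈ PN × (exposed cases) = 0.43560 × 610 ≈ 265.72.

about 266 cases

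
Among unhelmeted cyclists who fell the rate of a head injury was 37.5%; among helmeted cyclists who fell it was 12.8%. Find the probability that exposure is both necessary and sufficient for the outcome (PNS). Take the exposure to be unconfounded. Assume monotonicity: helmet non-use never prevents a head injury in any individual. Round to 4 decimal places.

PNS ≈ 0.2470

p₁ = 0.375, p₀ = 0.128.
Under exogeneity and monotonicity, PNS = p₁ − p₀.
PNS = 0.375 − 0.128 = 0.247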